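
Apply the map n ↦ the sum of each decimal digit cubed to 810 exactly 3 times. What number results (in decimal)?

810 → 8³ + 1³ + 0³ = 513
513 → 5³ + 1³ + 3³ = 153
153 → 1³ + 5³ + 3³ = 153

153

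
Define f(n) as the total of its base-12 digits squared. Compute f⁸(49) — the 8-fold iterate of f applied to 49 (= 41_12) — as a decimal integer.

49 = (4,1)_12 → 17
17 = (1,5)_12 → 26
26 = (2,2)_12 → 8
8 = (8)_12 → 64
64 = (5,4)_12 → 41
41 = (3,5)_12 → 34
34 = (2,10)_12 → 104
104 = (8,8)_12 → 128

128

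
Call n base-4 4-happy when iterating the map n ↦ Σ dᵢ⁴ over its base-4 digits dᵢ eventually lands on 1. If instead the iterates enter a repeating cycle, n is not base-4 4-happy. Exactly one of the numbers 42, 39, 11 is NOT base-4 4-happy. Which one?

42

42: 42 → 48 → 81 → 3 → 81  — repeats 81 (not base-4 4-happy)
39: 39 → 98 → 33 → 17 → 2 → 16 → 1  — reaches 1 (base-4 4-happy)
11: 11 → 97 → 18 → 17 → 2 → 16 → 1  — reaches 1 (base-4 4-happy)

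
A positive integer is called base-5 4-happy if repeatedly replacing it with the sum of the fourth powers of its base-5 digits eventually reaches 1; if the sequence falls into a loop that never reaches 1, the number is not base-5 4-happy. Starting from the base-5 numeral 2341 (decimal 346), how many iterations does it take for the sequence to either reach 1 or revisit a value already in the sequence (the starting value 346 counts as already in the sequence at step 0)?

5

346 = (2,3,4,1)_5 → 2⁴ + 3⁴ + 4⁴ + 1⁴ = 16 + 81 + 256 + 1 = 354
354 = (2,4,0,4)_5 → 2⁴ + 4⁴ + 0⁴ + 4⁴ = 16 + 256 + 0 + 256 = 528
528 = (4,1,0,3)_5 → 4⁴ + 1⁴ + 0⁴ + 3⁴ = 256 + 1 + 0 + 81 = 338
338 = (2,3,2,3)_5 → 2⁴ + 3⁴ + 2⁴ + 3⁴ = 16 + 81 + 16 + 81 = 194
194 = (1,2,3,4)_5 → 1⁴ + 2⁴ + 3⁴ + 4⁴ = 1 + 16 + 81 + 256 = 354  — 354 repeats.
That took 5 steps.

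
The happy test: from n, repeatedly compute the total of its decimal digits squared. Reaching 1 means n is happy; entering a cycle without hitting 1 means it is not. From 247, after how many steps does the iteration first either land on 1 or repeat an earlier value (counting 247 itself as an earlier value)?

14

247 → 2² + 4² + 7² = 4 + 16 + 49 = 69
69 → 6² + 9² = 36 + 81 = 117
117 → 1² + 1² + 7² = 1 + 1 + 49 = 51
51 → 5² + 1² = 25 + 1 = 26
26 → 2² + 6² = 4 + 36 = 40
40 → 4² + 0² = 16 + 0 = 16
16 → 1² + 6² = 1 + 36 = 37
37 → 3² + 7² = 9 + 49 = 58
58 → 5² + 8² = 25 + 64 = 89
89 → 8² + 9² = 64 + 81 = 145
145 → 1² + 4² + 5² = 1 + 16 + 25 = 42
42 → 4² + 2² = 16 + 4 = 20
20 → 2² + 0² = 4 + 0 = 4
4 → 4² = 16  — 16 repeats.
That took 14 steps.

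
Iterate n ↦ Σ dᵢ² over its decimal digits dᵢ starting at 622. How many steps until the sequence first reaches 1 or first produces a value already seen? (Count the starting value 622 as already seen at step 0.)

5

622 → 6² + 2² + 2² = 36 + 4 + 4 = 44
44 → 4² + 4² = 16 + 16 = 32
32 → 3² + 2² = 9 + 4 = 13
13 → 1² + 3² = 1 + 9 = 10
10 → 1² + 0² = 1 + 0 = 1  — reached 1.
That took 5 steps.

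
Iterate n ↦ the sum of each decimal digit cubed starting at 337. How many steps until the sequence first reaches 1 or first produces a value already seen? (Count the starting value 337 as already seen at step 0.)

5

337 → 397
397 → 1099
1099 → 1459
1459 → 919
919 → 1459  — 1459 repeats.
That took 5 steps.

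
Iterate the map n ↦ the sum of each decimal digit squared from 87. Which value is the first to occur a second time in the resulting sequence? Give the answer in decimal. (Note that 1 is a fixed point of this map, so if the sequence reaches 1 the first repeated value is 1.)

87 → 8² + 7² = 113
113 → 1² + 1² + 3² = 11
11 → 1² + 1² = 2
2 → 2² = 4
4 → 4² = 16
16 → 1² + 6² = 37
37 → 3² + 7² = 58
58 → 5² + 8² = 89
89 → 8² + 9² = 145
145 → 1² + 4² + 5² = 42
42 → 4² + 2² = 20
20 → 2² + 0² = 4  — 4 already appeared earlier.

4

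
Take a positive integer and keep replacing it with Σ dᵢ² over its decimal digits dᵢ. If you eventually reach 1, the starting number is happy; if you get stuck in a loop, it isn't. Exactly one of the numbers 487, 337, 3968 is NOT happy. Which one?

487: 487 → 129 → 86 → 100 → 1  — reaches 1 (happy)
337: 337 → 67 → 85 → 89 → 145 → 42 → 20 → 4 → 16 → 37 → 58 → 89  — repeats 89 (not happy)
3968: 3968 → 190 → 82 → 68 → 100 → 1  — reaches 1 (happy)

337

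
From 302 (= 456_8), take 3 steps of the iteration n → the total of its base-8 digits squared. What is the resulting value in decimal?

302 = (4,5,6)_8 → 4² + 5² + 6² = 77
77 = (1,1,5)_8 → 1² + 1² + 5² = 27
27 = (3,3)_8 → 3² + 3² = 18

18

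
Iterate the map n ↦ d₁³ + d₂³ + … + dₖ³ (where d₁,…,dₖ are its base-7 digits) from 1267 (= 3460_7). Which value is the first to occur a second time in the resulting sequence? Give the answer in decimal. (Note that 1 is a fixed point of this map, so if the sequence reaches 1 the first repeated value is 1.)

1

1267 = (3,4,6,0)_7 → 3³ + 4³ + 6³ + 0³ = 27 + 64 + 216 + 0 = 307
307 = (6,1,6)_7 → 6³ + 1³ + 6³ = 216 + 1 + 216 = 433
433 = (1,1,5,6)_7 → 1³ + 1³ + 5³ + 6³ = 1 + 1 + 125 + 216 = 343
343 = (1,0,0,0)_7 → 1³ + 0³ + 0³ + 0³ = 1 + 0 + 0 + 0 = 1  — reached the fixed point 1.
1 → 1, so 1 is the first repeated value.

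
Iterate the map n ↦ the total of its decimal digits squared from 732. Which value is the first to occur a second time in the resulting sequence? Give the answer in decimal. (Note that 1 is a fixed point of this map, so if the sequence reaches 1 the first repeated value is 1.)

732 → 7² + 3² + 2² = 62
62 → 6² + 2² = 40
40 → 4² + 0² = 16
16 → 1² + 6² = 37
37 → 3² + 7² = 58
58 → 5² + 8² = 89
89 → 8² + 9² = 145
145 → 1² + 4² + 5² = 42
42 → 4² + 2² = 20
20 → 2² + 0² = 4
4 → 4² = 16  — 16 already appeared earlier.

16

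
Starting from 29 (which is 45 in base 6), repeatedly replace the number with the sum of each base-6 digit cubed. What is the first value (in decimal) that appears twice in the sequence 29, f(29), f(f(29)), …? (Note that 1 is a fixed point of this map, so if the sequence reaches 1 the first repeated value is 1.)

29 = (4,5)_6 → 4³ + 5³ = 64 + 125 = 189
189 = (5,1,3)_6 → 5³ + 1³ + 3³ = 125 + 1 + 27 = 153
153 = (4,1,3)_6 → 4³ + 1³ + 3³ = 64 + 1 + 27 = 92
92 = (2,3,2)_6 → 2³ + 3³ + 2³ = 8 + 27 + 8 = 43
43 = (1,1,1)_6 → 1³ + 1³ + 1³ = 1 + 1 + 1 = 3
3 = (3)_6 → 3³ = 27
27 = (4,3)_6 → 4³ + 3³ = 64 + 27 = 91
91 = (2,3,1)_6 → 2³ + 3³ + 1³ = 8 + 27 + 1 = 36
36 = (1,0,0)_6 → 1³ + 0³ + 0³ = 1 + 0 + 0 = 1  — reached the fixed point 1.
1 → 1, so 1 is the first repeated value.

1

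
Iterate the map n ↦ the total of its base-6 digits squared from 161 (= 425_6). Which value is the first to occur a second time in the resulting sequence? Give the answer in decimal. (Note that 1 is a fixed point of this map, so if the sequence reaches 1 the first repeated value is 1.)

161 = (4,2,5)_6 → 4² + 2² + 5² = 45
45 = (1,1,3)_6 → 1² + 1² + 3² = 11
11 = (1,5)_6 → 1² + 5² = 26
26 = (4,2)_6 → 4² + 2² = 20
20 = (3,2)_6 → 3² + 2² = 13
13 = (2,1)_6 → 2² + 1² = 5
5 = (5)_6 → 5² = 25
25 = (4,1)_6 → 4² + 1² = 17
17 = (2,5)_6 → 2² + 5² = 29
29 = (4,5)_6 → 4² + 5² = 41
41 = (1,0,5)_6 → 1² + 0² + 5² = 26  — 26 already appeared earlier.

26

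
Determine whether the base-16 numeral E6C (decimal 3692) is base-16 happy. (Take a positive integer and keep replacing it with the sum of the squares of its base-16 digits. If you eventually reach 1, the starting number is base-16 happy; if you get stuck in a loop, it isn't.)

3692 = (14,6,12)_16 → 14² + 6² + 12² = 196 + 36 + 144 = 376
376 = (1,7,8)_16 → 1² + 7² + 8² = 1 + 49 + 64 = 114
114 = (7,2)_16 → 7² + 2² = 49 + 4 = 53
53 = (3,5)_16 → 3² + 5² = 9 + 25 = 34
34 = (2,2)_16 → 2² + 2² = 4 + 4 = 8
8 = (8)_16 → 8² = 64
64 = (4,0)_16 → 4² + 0² = 16 + 0 = 16
16 = (1,0)_16 → 1² + 0² = 1 + 0 = 1  — reached 1.

base-16 happy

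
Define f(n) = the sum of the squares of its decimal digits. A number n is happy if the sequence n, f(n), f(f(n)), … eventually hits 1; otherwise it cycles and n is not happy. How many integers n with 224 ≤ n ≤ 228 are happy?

224: 224 → 24 → 20 → 4 → 16 → 37 → 58 → 89 → 145 → 42 → 20  (repeats 20)
225: 225 → 33 → 18 → 65 → 61 → 37 → 58 → 89 → 145 → 42 → 20 → 4 → 16 → 37  (repeats 37)
226: 226 → 44 → 32 → 13 → 10 → 1  (reaches 1)
227: 227 → 57 → 74 → 65 → 61 → 37 → 58 → 89 → 145 → 42 → 20 → 4 → 16 → 37  (repeats 37)
228: 228 → 72 → 53 → 34 → 25 → 29 → 85 → 89 → 145 → 42 → 20 → 4 → 16 → 37 → 58 → 89  (repeats 89)
happy: 226

1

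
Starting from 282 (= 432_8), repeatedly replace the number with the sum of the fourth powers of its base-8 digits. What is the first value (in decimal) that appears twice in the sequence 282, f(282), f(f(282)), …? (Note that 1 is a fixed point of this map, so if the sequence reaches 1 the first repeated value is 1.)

256

282 = (4,3,2)_8 → 4⁴ + 3⁴ + 2⁴ = 353
353 = (5,4,1)_8 → 5⁴ + 4⁴ + 1⁴ = 882
882 = (1,5,6,2)_8 → 1⁴ + 5⁴ + 6⁴ + 2⁴ = 1938
1938 = (3,6,2,2)_8 → 3⁴ + 6⁴ + 2⁴ + 2⁴ = 1409
1409 = (2,6,0,1)_8 → 2⁴ + 6⁴ + 0⁴ + 1⁴ = 1313
1313 = (2,4,4,1)_8 → 2⁴ + 4⁴ + 4⁴ + 1⁴ = 529
529 = (1,0,2,1)_8 → 1⁴ + 0⁴ + 2⁴ + 1⁴ = 18
18 = (2,2)_8 → 2⁴ + 2⁴ = 32
32 = (4,0)_8 → 4⁴ + 0⁴ = 256
256 = (4,0,0)_8 → 4⁴ + 0⁴ + 0⁴ = 256  — 256 already appeared earlier.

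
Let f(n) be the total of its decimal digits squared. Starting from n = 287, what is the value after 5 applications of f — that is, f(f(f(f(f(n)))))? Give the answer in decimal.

16

287 → 2² + 8² + 7² = 117
117 → 1² + 1² + 7² = 51
51 → 5² + 1² = 26
26 → 2² + 6² = 40
40 → 4² + 0² = 16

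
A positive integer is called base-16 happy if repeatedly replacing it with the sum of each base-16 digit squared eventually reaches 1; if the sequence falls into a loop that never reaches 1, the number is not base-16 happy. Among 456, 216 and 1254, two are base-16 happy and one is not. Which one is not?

456

456: 456 → 209 → 170 → 200 → 208 → 169 → 181 → 146 → 85 → 50 → 13 → 169  — repeats 169 (not base-16 happy)
216: 216 → 233 → 277 → 27 → 122 → 149 → 106 → 136 → 128 → 64 → 16 → 1  — reaches 1 (base-16 happy)
1254: 1254 → 248 → 289 → 6 → 36 → 20 → 17 → 2 → 4 → 16 → 1  — reaches 1 (base-16 happy)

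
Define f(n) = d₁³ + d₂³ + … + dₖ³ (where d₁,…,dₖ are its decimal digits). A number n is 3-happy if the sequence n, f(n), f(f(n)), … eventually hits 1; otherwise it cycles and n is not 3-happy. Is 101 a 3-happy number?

not 3-happy

101 → 1³ + 0³ + 1³ = 1 + 0 + 1 = 2
2 → 2³ = 8
8 → 8³ = 512
512 → 5³ + 1³ + 2³ = 125 + 1 + 8 = 134
134 → 1³ + 3³ + 4³ = 1 + 27 + 64 = 92
92 → 9³ + 2³ = 729 + 8 = 737
737 → 7³ + 3³ + 7³ = 343 + 27 + 343 = 713
713 → 7³ + 1³ + 3³ = 343 + 1 + 27 = 371
371 → 3³ + 7³ + 1³ = 27 + 343 + 1 = 371  — 371 already seen; the sequence cycles without reaching 1.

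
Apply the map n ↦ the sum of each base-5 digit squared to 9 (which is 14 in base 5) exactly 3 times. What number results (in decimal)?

9 = (1,4)_5 → 1² + 4² = 1 + 16 = 17
17 = (3,2)_5 → 3² + 2² = 9 + 4 = 13
13 = (2,3)_5 → 2² + 3² = 4 + 9 = 13

13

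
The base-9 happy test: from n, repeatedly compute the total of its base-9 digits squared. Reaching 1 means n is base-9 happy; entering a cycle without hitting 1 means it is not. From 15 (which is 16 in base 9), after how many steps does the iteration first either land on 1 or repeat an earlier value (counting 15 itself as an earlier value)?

15 = (1,6)_9 → 1² + 6² = 1 + 36 = 37
37 = (4,1)_9 → 4² + 1² = 16 + 1 = 17
17 = (1,8)_9 → 1² + 8² = 1 + 64 = 65
65 = (7,2)_9 → 7² + 2² = 49 + 4 = 53
53 = (5,8)_9 → 5² + 8² = 25 + 64 = 89
89 = (1,0,8)_9 → 1² + 0² + 8² = 1 + 0 + 64 = 65  — 65 repeats.
That took 6 steps.

6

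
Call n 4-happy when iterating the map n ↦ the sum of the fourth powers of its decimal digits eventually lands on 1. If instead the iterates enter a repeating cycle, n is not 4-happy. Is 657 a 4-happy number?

657 → 6⁴ + 5⁴ + 7⁴ = 1296 + 625 + 2401 = 4322
4322 → 4⁴ + 3⁴ + 2⁴ + 2⁴ = 256 + 81 + 16 + 16 = 369
369 → 3⁴ + 6⁴ + 9⁴ = 81 + 1296 + 6561 = 7938
7938 → 7⁴ + 9⁴ + 3⁴ + 8⁴ = 2401 + 6561 + 81 + 4096 = 13139
13139 → 1⁴ + 3⁴ + 1⁴ + 3⁴ + 9⁴ = 1 + 81 + 1 + 81 + 6561 = 6725
6725 → 6⁴ + 7⁴ + 2⁴ + 5⁴ = 1296 + 2401 + 16 + 625 = 4338
4338 → 4⁴ + 3⁴ + 3⁴ + 8⁴ = 256 + 81 + 81 + 4096 = 4514
4514 → 4⁴ + 5⁴ + 1⁴ + 4⁴ = 256 + 625 + 1 + 256 = 1138
1138 → 1⁴ + 1⁴ + 3⁴ + 8⁴ = 1 + 1 + 81 + 4096 = 4179
4179 → 4⁴ + 1⁴ + 7⁴ + 9⁴ = 256 + 1 + 2401 + 6561 = 9219
9219 → 9⁴ + 2⁴ + 1⁴ + 9⁴ = 6561 + 16 + 1 + 6561 = 13139  — 13139 already seen; the sequence cycles without reaching 1.

not 4-happy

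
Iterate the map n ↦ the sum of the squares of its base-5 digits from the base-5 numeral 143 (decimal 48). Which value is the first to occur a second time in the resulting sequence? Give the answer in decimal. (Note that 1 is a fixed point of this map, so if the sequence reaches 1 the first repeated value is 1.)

4

48 = (1,4,3)_5 → 1² + 4² + 3² = 1 + 16 + 9 = 26
26 = (1,0,1)_5 → 1² + 0² + 1² = 1 + 0 + 1 = 2
2 = (2)_5 → 2² = 4
4 = (4)_5 → 4² = 16
16 = (3,1)_5 → 3² + 1² = 9 + 1 = 10
10 = (2,0)_5 → 2² + 0² = 4 + 0 = 4  — 4 already appeared earlier.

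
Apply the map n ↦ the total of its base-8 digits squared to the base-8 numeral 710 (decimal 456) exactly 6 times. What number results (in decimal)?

456 = (7,1,0)_8 → 7² + 1² + 0² = 50
50 = (6,2)_8 → 6² + 2² = 40
40 = (5,0)_8 → 5² + 0² = 25
25 = (3,1)_8 → 3² + 1² = 10
10 = (1,2)_8 → 1² + 2² = 5
5 = (5)_8 → 5² = 25

25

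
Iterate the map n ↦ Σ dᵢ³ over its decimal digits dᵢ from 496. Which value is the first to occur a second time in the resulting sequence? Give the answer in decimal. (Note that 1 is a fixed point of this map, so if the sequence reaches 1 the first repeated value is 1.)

496 → 4³ + 9³ + 6³ = 1009
1009 → 1³ + 0³ + 0³ + 9³ = 730
730 → 7³ + 3³ + 0³ = 370
370 → 3³ + 7³ + 0³ = 370  — 370 already appeared earlier.

370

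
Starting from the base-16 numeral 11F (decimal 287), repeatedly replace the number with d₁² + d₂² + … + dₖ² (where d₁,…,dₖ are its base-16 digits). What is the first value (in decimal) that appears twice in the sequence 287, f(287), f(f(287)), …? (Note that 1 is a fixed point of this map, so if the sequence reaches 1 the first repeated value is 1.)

287 = (1,1,15)_16 → 227
227 = (14,3)_16 → 205
205 = (12,13)_16 → 313
313 = (1,3,9)_16 → 91
91 = (5,11)_16 → 146
146 = (9,2)_16 → 85
85 = (5,5)_16 → 50
50 = (3,2)_16 → 13
13 = (13)_16 → 169
169 = (10,9)_16 → 181
181 = (11,5)_16 → 146  — 146 already appeared earlier.

146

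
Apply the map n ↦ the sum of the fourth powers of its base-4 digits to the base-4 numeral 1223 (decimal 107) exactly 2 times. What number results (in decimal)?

107 = (1,2,2,3)_4 → 114
114 = (1,3,0,2)_4 → 98

98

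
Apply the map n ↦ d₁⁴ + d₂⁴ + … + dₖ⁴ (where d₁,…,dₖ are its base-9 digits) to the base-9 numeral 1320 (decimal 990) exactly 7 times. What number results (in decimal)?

722

990 = (1,3,2,0)_9 → 98
98 = (1,1,8)_9 → 4098
4098 = (5,5,5,3)_9 → 1956
1956 = (2,6,1,3)_9 → 1394
1394 = (1,8,1,8)_9 → 8194
8194 = (1,2,2,1,4)_9 → 290
290 = (3,5,2)_9 → 722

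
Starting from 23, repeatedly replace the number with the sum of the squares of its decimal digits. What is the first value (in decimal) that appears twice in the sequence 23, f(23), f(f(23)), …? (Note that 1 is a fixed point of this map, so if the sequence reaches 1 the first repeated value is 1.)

23 → 2² + 3² = 4 + 9 = 13
13 → 1² + 3² = 1 + 9 = 10
10 → 1² + 0² = 1 + 0 = 1  — reached the fixed point 1.
1 → 1, so 1 is the first repeated value.

1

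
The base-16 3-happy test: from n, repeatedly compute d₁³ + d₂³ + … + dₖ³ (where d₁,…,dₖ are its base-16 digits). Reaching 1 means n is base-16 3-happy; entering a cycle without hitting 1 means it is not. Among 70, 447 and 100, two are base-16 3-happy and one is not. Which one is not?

70: 70 → 280 → 514 → 16 → 1  — reaches 1 (base-16 3-happy)
447: 447 → 4707 → 252 → 5103 → 6147 → 540 → 1737 → 2673 → 1344 → 189 → 3528 → 4437 → 252  — repeats 252 (not base-16 3-happy)
100: 100 → 280 → 514 → 16 → 1  — reaches 1 (base-16 3-happy)

447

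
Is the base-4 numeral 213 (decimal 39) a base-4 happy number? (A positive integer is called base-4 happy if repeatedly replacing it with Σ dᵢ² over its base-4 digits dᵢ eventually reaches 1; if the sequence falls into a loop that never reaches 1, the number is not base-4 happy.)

39 = (2,1,3)_4 → 2² + 1² + 3² = 4 + 1 + 9 = 14
14 = (3,2)_4 → 3² + 2² = 9 + 4 = 13
13 = (3,1)_4 → 3² + 1² = 9 + 1 = 10
10 = (2,2)_4 → 2² + 2² = 4 + 4 = 8
8 = (2,0)_4 → 2² + 0² = 4 + 0 = 4
4 = (1,0)_4 → 1² + 0² = 1 + 0 = 1  — reached 1.

base-4 happy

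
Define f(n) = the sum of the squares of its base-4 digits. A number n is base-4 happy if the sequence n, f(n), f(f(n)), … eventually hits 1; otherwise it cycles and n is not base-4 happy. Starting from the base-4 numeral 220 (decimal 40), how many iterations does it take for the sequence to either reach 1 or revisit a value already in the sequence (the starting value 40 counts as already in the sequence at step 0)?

3

40 = (2,2,0)_4 → 2² + 2² + 0² = 8
8 = (2,0)_4 → 2² + 0² = 4
4 = (1,0)_4 → 1² + 0² = 1  — reached 1.
That took 3 steps.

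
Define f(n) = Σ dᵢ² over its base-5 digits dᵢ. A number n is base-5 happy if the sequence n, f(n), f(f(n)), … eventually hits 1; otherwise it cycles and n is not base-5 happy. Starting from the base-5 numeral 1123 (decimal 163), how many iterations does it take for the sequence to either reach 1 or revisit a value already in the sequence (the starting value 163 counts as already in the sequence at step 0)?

5

163 = (1,1,2,3)_5 → 1² + 1² + 2² + 3² = 1 + 1 + 4 + 9 = 15
15 = (3,0)_5 → 3² + 0² = 9 + 0 = 9
9 = (1,4)_5 → 1² + 4² = 1 + 16 = 17
17 = (3,2)_5 → 3² + 2² = 9 + 4 = 13
13 = (2,3)_5 → 2² + 3² = 4 + 9 = 13  — 13 repeats.
That took 5 steps.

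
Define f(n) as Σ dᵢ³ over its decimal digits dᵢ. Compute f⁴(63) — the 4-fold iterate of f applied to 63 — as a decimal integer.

63 → 6³ + 3³ = 216 + 27 = 243
243 → 2³ + 4³ + 3³ = 8 + 64 + 27 = 99
99 → 9³ + 9³ = 729 + 729 = 1458
1458 → 1³ + 4³ + 5³ + 8³ = 1 + 64 + 125 + 512 = 702

702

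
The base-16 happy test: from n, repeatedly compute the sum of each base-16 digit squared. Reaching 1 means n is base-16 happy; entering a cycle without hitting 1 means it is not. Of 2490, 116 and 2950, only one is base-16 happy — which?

116

2490: 2490 → 302 → 201 → 225 → 197 → 169 → 181 → 146 → 85 → 50 → 13 → 169  — repeats 169 (not base-16 happy)
116: 116 → 65 → 17 → 2 → 4 → 16 → 1  — reaches 1 (base-16 happy)
2950: 2950 → 221 → 338 → 30 → 197 → 169 → 181 → 146 → 85 → 50 → 13 → 169  — repeats 169 (not base-16 happy)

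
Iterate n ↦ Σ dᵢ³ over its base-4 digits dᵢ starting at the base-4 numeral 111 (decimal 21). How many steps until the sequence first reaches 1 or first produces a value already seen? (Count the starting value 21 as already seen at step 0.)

5

21 = (1,1,1)_4 → 1³ + 1³ + 1³ = 1 + 1 + 1 = 3
3 = (3)_4 → 3³ = 27
27 = (1,2,3)_4 → 1³ + 2³ + 3³ = 1 + 8 + 27 = 36
36 = (2,1,0)_4 → 2³ + 1³ + 0³ = 8 + 1 + 0 = 9
9 = (2,1)_4 → 2³ + 1³ = 8 + 1 = 9  — 9 repeats.
That took 5 steps.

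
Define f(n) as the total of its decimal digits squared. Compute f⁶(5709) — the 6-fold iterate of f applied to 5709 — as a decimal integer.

5709 → 5² + 7² + 0² + 9² = 25 + 49 + 0 + 81 = 155
155 → 1² + 5² + 5² = 1 + 25 + 25 = 51
51 → 5² + 1² = 25 + 1 = 26
26 → 2² + 6² = 4 + 36 = 40
40 → 4² + 0² = 16 + 0 = 16
16 → 1² + 6² = 1 + 36 = 37

37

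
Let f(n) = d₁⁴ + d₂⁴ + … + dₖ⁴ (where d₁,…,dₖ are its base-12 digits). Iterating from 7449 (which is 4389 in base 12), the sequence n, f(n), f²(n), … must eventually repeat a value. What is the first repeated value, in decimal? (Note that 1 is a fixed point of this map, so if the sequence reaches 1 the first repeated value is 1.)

7449 = (4,3,8,9)_12 → 4⁴ + 3⁴ + 8⁴ + 9⁴ = 256 + 81 + 4096 + 6561 = 10994
10994 = (6,4,4,2)_12 → 6⁴ + 4⁴ + 4⁴ + 2⁴ = 1296 + 256 + 256 + 16 = 1824
1824 = (1,0,8,0)_12 → 1⁴ + 0⁴ + 8⁴ + 0⁴ = 1 + 0 + 4096 + 0 = 4097
4097 = (2,4,5,5)_12 → 2⁴ + 4⁴ + 5⁴ + 5⁴ = 16 + 256 + 625 + 625 = 1522
1522 = (10,6,10)_12 → 10⁴ + 6⁴ + 10⁴ = 10000 + 1296 + 10000 = 21296
21296 = (1,0,3,10,8)_12 → 1⁴ + 0⁴ + 3⁴ + 10⁴ + 8⁴ = 1 + 0 + 81 + 10000 + 4096 = 14178
14178 = (8,2,5,6)_12 → 8⁴ + 2⁴ + 5⁴ + 6⁴ = 4096 + 16 + 625 + 1296 = 6033
6033 = (3,5,10,9)_12 → 3⁴ + 5⁴ + 10⁴ + 9⁴ = 81 + 625 + 10000 + 6561 = 17267
17267 = (9,11,10,11)_12 → 9⁴ + 11⁴ + 10⁴ + 11⁴ = 6561 + 14641 + 10000 + 14641 = 45843
45843 = (2,2,6,4,3)_12 → 2⁴ + 2⁴ + 6⁴ + 4⁴ + 3⁴ = 16 + 16 + 1296 + 256 + 81 = 1665
1665 = (11,6,9)_12 → 11⁴ + 6⁴ + 9⁴ = 14641 + 1296 + 6561 = 22498
22498 = (1,1,0,2,10)_12 → 1⁴ + 1⁴ + 0⁴ + 2⁴ + 10⁴ = 1 + 1 + 0 + 16 + 10000 = 10018
10018 = (5,9,6,10)_12 → 5⁴ + 9⁴ + 6⁴ + 10⁴ = 625 + 6561 + 1296 + 10000 = 18482
18482 = (10,8,4,2)_12 → 10⁴ + 8⁴ + 4⁴ + 2⁴ = 10000 + 4096 + 256 + 16 = 14368
14368 = (8,3,9,4)_12 → 8⁴ + 3⁴ + 9⁴ + 4⁴ = 4096 + 81 + 6561 + 256 = 10994  — 10994 already appeared earlier.

10994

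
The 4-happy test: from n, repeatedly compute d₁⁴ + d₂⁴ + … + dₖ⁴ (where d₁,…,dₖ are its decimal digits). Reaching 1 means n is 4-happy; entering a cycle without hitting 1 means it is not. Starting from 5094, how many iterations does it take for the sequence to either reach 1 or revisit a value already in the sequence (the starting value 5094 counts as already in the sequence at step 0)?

13

5094 → 7442
7442 → 2929
2929 → 13154
13154 → 964
964 → 8113
8113 → 4179
4179 → 9219
9219 → 13139
13139 → 6725
6725 → 4338
4338 → 4514
4514 → 1138
1138 → 4179  — 4179 repeats.
That took 13 steps.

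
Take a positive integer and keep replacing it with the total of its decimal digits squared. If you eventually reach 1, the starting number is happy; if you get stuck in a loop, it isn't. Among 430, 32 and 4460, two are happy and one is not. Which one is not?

430: 430 → 25 → 29 → 85 → 89 → 145 → 42 → 20 → 4 → 16 → 37 → 58 → 89  — repeats 89 (not happy)
32: 32 → 13 → 10 → 1  — reaches 1 (happy)
4460: 4460 → 68 → 100 → 1  — reaches 1 (happy)

430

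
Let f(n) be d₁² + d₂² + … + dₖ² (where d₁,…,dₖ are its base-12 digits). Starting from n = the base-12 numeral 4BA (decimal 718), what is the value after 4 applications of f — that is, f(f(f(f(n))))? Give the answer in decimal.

62

718 = (4,11,10)_12 → 237
237 = (1,7,9)_12 → 131
131 = (10,11)_12 → 221
221 = (1,6,5)_12 → 62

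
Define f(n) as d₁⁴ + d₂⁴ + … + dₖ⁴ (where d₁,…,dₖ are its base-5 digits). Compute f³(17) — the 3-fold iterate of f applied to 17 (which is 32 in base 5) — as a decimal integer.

353

17 = (3,2)_5 → 97
97 = (3,4,2)_5 → 353
353 = (2,4,0,3)_5 → 353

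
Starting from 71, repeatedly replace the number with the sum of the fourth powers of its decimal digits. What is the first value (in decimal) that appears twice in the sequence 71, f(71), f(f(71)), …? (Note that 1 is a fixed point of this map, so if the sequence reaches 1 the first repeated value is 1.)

71 → 7⁴ + 1⁴ = 2401 + 1 = 2402
2402 → 2⁴ + 4⁴ + 0⁴ + 2⁴ = 16 + 256 + 0 + 16 = 288
288 → 2⁴ + 8⁴ + 8⁴ = 16 + 4096 + 4096 = 8208
8208 → 8⁴ + 2⁴ + 0⁴ + 8⁴ = 4096 + 16 + 0 + 4096 = 8208  — 8208 already appeared earlier.

8208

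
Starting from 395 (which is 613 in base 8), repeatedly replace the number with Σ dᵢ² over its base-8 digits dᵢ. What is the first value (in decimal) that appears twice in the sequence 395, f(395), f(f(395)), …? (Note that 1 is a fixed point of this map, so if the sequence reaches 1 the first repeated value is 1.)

16

395 = (6,1,3)_8 → 6² + 1² + 3² = 36 + 1 + 9 = 46
46 = (5,6)_8 → 5² + 6² = 25 + 36 = 61
61 = (7,5)_8 → 7² + 5² = 49 + 25 = 74
74 = (1,1,2)_8 → 1² + 1² + 2² = 1 + 1 + 4 = 6
6 = (6)_8 → 6² = 36
36 = (4,4)_8 → 4² + 4² = 16 + 16 = 32
32 = (4,0)_8 → 4² + 0² = 16 + 0 = 16
16 = (2,0)_8 → 2² + 0² = 4 + 0 = 4
4 = (4)_8 → 4² = 16  — 16 already appeared earlier.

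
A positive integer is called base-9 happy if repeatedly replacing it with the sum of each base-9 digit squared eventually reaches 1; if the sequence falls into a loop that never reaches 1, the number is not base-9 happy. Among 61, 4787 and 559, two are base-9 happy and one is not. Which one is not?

61

61: 61 → 85 → 17 → 65 → 53 → 89 → 65  — repeats 65 (not base-9 happy)
4787: 4787 → 125 → 81 → 1  — reaches 1 (base-9 happy)
559: 559 → 101 → 9 → 1  — reaches 1 (base-9 happy)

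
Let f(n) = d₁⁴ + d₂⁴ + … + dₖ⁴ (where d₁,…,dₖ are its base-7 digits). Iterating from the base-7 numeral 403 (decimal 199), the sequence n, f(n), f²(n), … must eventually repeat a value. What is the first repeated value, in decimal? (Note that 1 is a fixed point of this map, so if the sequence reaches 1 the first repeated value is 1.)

199 = (4,0,3)_7 → 4⁴ + 0⁴ + 3⁴ = 337
337 = (6,6,1)_7 → 6⁴ + 6⁴ + 1⁴ = 2593
2593 = (1,0,3,6,3)_7 → 1⁴ + 0⁴ + 3⁴ + 6⁴ + 3⁴ = 1459
1459 = (4,1,5,3)_7 → 4⁴ + 1⁴ + 5⁴ + 3⁴ = 963
963 = (2,5,4,4)_7 → 2⁴ + 5⁴ + 4⁴ + 4⁴ = 1153
1153 = (3,2,3,5)_7 → 3⁴ + 2⁴ + 3⁴ + 5⁴ = 803
803 = (2,2,2,5)_7 → 2⁴ + 2⁴ + 2⁴ + 5⁴ = 673
673 = (1,6,5,1)_7 → 1⁴ + 6⁴ + 5⁴ + 1⁴ = 1923
1923 = (5,4,1,5)_7 → 5⁴ + 4⁴ + 1⁴ + 5⁴ = 1507
1507 = (4,2,5,2)_7 → 4⁴ + 2⁴ + 5⁴ + 2⁴ = 913
913 = (2,4,4,3)_7 → 2⁴ + 4⁴ + 4⁴ + 3⁴ = 609
609 = (1,5,3,0)_7 → 1⁴ + 5⁴ + 3⁴ + 0⁴ = 707
707 = (2,0,3,0)_7 → 2⁴ + 0⁴ + 3⁴ + 0⁴ = 97
97 = (1,6,6)_7 → 1⁴ + 6⁴ + 6⁴ = 2593  — 2593 already appeared earlier.

2593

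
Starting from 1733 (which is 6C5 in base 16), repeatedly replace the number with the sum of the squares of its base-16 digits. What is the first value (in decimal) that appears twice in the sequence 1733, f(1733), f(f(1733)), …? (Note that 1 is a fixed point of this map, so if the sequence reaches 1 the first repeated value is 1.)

1733 = (6,12,5)_16 → 6² + 12² + 5² = 205
205 = (12,13)_16 → 12² + 13² = 313
313 = (1,3,9)_16 → 1² + 3² + 9² = 91
91 = (5,11)_16 → 5² + 11² = 146
146 = (9,2)_16 → 9² + 2² = 85
85 = (5,5)_16 → 5² + 5² = 50
50 = (3,2)_16 → 3² + 2² = 13
13 = (13)_16 → 13² = 169
169 = (10,9)_16 → 10² + 9² = 181
181 = (11,5)_16 → 11² + 5² = 146  — 146 already appeared earlier.

146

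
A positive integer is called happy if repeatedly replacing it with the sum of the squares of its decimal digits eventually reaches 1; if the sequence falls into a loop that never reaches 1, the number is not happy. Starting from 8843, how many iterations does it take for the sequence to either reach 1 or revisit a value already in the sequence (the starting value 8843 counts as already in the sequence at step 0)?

15

8843 → 8² + 8² + 4² + 3² = 153
153 → 1² + 5² + 3² = 35
35 → 3² + 5² = 34
34 → 3² + 4² = 25
25 → 2² + 5² = 29
29 → 2² + 9² = 85
85 → 8² + 5² = 89
89 → 8² + 9² = 145
145 → 1² + 4² + 5² = 42
42 → 4² + 2² = 20
20 → 2² + 0² = 4
4 → 4² = 16
16 → 1² + 6² = 37
37 → 3² + 7² = 58
58 → 5² + 8² = 89  — 89 repeats.
That took 15 steps.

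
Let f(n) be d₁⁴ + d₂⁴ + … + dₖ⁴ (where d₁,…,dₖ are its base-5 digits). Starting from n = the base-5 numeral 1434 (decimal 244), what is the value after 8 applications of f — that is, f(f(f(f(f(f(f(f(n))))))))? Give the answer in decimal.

244 = (1,4,3,4)_5 → 1⁴ + 4⁴ + 3⁴ + 4⁴ = 1 + 256 + 81 + 256 = 594
594 = (4,3,3,4)_5 → 4⁴ + 3⁴ + 3⁴ + 4⁴ = 256 + 81 + 81 + 256 = 674
674 = (1,0,1,4,4)_5 → 1⁴ + 0⁴ + 1⁴ + 4⁴ + 4⁴ = 1 + 0 + 1 + 256 + 256 = 514
514 = (4,0,2,4)_5 → 4⁴ + 0⁴ + 2⁴ + 4⁴ = 256 + 0 + 16 + 256 = 528
528 = (4,1,0,3)_5 → 4⁴ + 1⁴ + 0⁴ + 3⁴ = 256 + 1 + 0 + 81 = 338
338 = (2,3,2,3)_5 → 2⁴ + 3⁴ + 2⁴ + 3⁴ = 16 + 81 + 16 + 81 = 194
194 = (1,2,3,4)_5 → 1⁴ + 2⁴ + 3⁴ + 4⁴ = 1 + 16 + 81 + 256 = 354
354 = (2,4,0,4)_5 → 2⁴ + 4⁴ + 0⁴ + 4⁴ = 16 + 256 + 0 + 256 = 528

528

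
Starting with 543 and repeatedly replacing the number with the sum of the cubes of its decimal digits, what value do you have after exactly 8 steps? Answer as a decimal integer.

702

543 → 5³ + 4³ + 3³ = 125 + 64 + 27 = 216
216 → 2³ + 1³ + 6³ = 8 + 1 + 216 = 225
225 → 2³ + 2³ + 5³ = 8 + 8 + 125 = 141
141 → 1³ + 4³ + 1³ = 1 + 64 + 1 = 66
66 → 6³ + 6³ = 216 + 216 = 432
432 → 4³ + 3³ + 2³ = 64 + 27 + 8 = 99
99 → 9³ + 9³ = 729 + 729 = 1458
1458 → 1³ + 4³ + 5³ + 8³ = 1 + 64 + 125 + 512 = 702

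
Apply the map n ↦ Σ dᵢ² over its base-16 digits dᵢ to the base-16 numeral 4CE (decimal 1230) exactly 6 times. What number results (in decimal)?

1230 = (4,12,14)_16 → 4² + 12² + 14² = 356
356 = (1,6,4)_16 → 1² + 6² + 4² = 53
53 = (3,5)_16 → 3² + 5² = 34
34 = (2,2)_16 → 2² + 2² = 8
8 = (8)_16 → 8² = 64
64 = (4,0)_16 → 4² + 0² = 16

16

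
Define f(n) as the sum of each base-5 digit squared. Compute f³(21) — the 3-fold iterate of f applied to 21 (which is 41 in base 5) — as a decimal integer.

13

21 = (4,1)_5 → 4² + 1² = 16 + 1 = 17
17 = (3,2)_5 → 3² + 2² = 9 + 4 = 13
13 = (2,3)_5 → 2² + 3² = 4 + 9 = 13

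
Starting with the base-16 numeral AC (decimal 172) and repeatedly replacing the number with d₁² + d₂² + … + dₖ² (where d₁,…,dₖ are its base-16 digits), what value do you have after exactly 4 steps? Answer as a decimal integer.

200

172 = (10,12)_16 → 10² + 12² = 244
244 = (15,4)_16 → 15² + 4² = 241
241 = (15,1)_16 → 15² + 1² = 226
226 = (14,2)_16 → 14² + 2² = 200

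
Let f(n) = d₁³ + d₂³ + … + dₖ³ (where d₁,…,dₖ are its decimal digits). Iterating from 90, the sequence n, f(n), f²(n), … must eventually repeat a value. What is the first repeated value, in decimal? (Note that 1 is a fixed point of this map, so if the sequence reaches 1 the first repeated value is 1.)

90 → 9³ + 0³ = 729
729 → 7³ + 2³ + 9³ = 1080
1080 → 1³ + 0³ + 8³ + 0³ = 513
513 → 5³ + 1³ + 3³ = 153
153 → 1³ + 5³ + 3³ = 153  — 153 already appeared earlier.

153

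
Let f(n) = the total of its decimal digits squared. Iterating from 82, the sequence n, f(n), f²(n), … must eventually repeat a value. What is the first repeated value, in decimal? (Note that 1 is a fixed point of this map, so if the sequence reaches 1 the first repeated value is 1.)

1

82 → 8² + 2² = 64 + 4 = 68
68 → 6² + 8² = 36 + 64 = 100
100 → 1² + 0² + 0² = 1 + 0 + 0 = 1  — reached the fixed point 1.
1 → 1, so 1 is the first repeated value.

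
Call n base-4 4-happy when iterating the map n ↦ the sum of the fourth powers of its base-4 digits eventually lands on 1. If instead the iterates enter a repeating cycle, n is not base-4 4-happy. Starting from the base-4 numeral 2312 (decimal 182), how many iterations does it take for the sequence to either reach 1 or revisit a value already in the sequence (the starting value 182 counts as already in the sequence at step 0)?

182 = (2,3,1,2)_4 → 2⁴ + 3⁴ + 1⁴ + 2⁴ = 16 + 81 + 1 + 16 = 114
114 = (1,3,0,2)_4 → 1⁴ + 3⁴ + 0⁴ + 2⁴ = 1 + 81 + 0 + 16 = 98
98 = (1,2,0,2)_4 → 1⁴ + 2⁴ + 0⁴ + 2⁴ = 1 + 16 + 0 + 16 = 33
33 = (2,0,1)_4 → 2⁴ + 0⁴ + 1⁴ = 16 + 0 + 1 = 17
17 = (1,0,1)_4 → 1⁴ + 0⁴ + 1⁴ = 1 + 0 + 1 = 2
2 = (2)_4 → 2⁴ = 16
16 = (1,0,0)_4 → 1⁴ + 0⁴ + 0⁴ = 1 + 0 + 0 = 1  — reached 1.
That took 7 steps.

7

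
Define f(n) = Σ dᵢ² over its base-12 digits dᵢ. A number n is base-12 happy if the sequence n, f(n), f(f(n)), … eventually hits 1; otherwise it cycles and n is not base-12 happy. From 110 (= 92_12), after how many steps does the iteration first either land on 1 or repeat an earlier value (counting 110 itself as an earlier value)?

5

110 = (9,2)_12 → 9² + 2² = 85
85 = (7,1)_12 → 7² + 1² = 50
50 = (4,2)_12 → 4² + 2² = 20
20 = (1,8)_12 → 1² + 8² = 65
65 = (5,5)_12 → 5² + 5² = 50  — 50 repeats.
That took 5 steps.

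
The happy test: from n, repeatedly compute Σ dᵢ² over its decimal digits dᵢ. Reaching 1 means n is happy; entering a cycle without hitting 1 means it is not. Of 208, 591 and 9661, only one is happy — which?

208

208: 208 → 68 → 100 → 1  — reaches 1 (happy)
591: 591 → 107 → 50 → 25 → 29 → 85 → 89 → 145 → 42 → 20 → 4 → 16 → 37 → 58 → 89  — repeats 89 (not happy)
9661: 9661 → 154 → 42 → 20 → 4 → 16 → 37 → 58 → 89 → 145 → 42  — repeats 42 (not happy)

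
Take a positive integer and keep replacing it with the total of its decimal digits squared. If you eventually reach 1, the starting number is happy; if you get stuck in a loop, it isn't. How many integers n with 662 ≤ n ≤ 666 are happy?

1

662: 662 → 76 → 85 → 89 → 145 → 42 → 20 → 4 → 16 → 37 → 58 → 89  — not happy
663: 663 → 81 → 65 → 61 → 37 → 58 → 89 → 145 → 42 → 20 → 4 → 16 → 37  — not happy
664: 664 → 88 → 128 → 69 → 117 → 51 → 26 → 40 → 16 → 37 → 58 → 89 → 145 → 42 → 20 → 4 → 16  — not happy
665: 665 → 97 → 130 → 10 → 1  — happy
666: 666 → 108 → 65 → 61 → 37 → 58 → 89 → 145 → 42 → 20 → 4 → 16 → 37  — not happy
happy: 665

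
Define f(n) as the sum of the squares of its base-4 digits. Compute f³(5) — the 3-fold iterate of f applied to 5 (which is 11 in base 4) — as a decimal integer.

5 = (1,1)_4 → 1² + 1² = 1 + 1 = 2
2 = (2)_4 → 2² = 4
4 = (1,0)_4 → 1² + 0² = 1 + 0 = 1

1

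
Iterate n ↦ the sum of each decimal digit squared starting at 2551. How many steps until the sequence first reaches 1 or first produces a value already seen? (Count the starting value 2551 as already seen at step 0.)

2551 → 2² + 5² + 5² + 1² = 55
55 → 5² + 5² = 50
50 → 5² + 0² = 25
25 → 2² + 5² = 29
29 → 2² + 9² = 85
85 → 8² + 5² = 89
89 → 8² + 9² = 145
145 → 1² + 4² + 5² = 42
42 → 4² + 2² = 20
20 → 2² + 0² = 4
4 → 4² = 16
16 → 1² + 6² = 37
37 → 3² + 7² = 58
58 → 5² + 8² = 89  — 89 repeats.
That took 14 steps.

14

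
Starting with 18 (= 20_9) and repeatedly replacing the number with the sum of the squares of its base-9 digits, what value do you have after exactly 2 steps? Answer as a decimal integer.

16

18 = (2,0)_9 → 2² + 0² = 4 + 0 = 4
4 = (4)_9 → 4² = 16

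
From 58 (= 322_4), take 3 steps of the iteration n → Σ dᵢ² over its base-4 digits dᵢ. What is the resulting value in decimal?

4

58 = (3,2,2)_4 → 3² + 2² + 2² = 17
17 = (1,0,1)_4 → 1² + 0² + 1² = 2
2 = (2)_4 → 2² = 4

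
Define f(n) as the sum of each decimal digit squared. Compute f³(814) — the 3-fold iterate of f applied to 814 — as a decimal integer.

814 → 8² + 1² + 4² = 81
81 → 8² + 1² = 65
65 → 6² + 5² = 61

61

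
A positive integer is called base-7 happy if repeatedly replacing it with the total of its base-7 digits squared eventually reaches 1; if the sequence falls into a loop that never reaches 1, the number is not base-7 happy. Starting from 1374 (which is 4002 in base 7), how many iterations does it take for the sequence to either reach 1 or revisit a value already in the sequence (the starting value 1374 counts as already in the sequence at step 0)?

8

1374 = (4,0,0,2)_7 → 4² + 0² + 0² + 2² = 20
20 = (2,6)_7 → 2² + 6² = 40
40 = (5,5)_7 → 5² + 5² = 50
50 = (1,0,1)_7 → 1² + 0² + 1² = 2
2 = (2)_7 → 2² = 4
4 = (4)_7 → 4² = 16
16 = (2,2)_7 → 2² + 2² = 8
8 = (1,1)_7 → 1² + 1² = 2  — 2 repeats.
That took 8 steps.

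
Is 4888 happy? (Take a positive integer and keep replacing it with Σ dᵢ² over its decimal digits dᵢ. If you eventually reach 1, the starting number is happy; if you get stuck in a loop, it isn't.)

happy

4888 → 4² + 8² + 8² + 8² = 208
208 → 2² + 0² + 8² = 68
68 → 6² + 8² = 100
100 → 1² + 0² + 0² = 1  — reached 1.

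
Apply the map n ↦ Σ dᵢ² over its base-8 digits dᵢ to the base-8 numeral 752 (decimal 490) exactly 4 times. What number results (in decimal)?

490 = (7,5,2)_8 → 7² + 5² + 2² = 49 + 25 + 4 = 78
78 = (1,1,6)_8 → 1² + 1² + 6² = 1 + 1 + 36 = 38
38 = (4,6)_8 → 4² + 6² = 16 + 36 = 52
52 = (6,4)_8 → 6² + 4² = 36 + 16 = 52

52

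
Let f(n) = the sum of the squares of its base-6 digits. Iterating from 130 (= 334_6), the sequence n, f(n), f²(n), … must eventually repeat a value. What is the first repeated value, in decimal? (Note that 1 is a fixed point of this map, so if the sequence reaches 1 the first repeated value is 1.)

130 = (3,3,4)_6 → 3² + 3² + 4² = 34
34 = (5,4)_6 → 5² + 4² = 41
41 = (1,0,5)_6 → 1² + 0² + 5² = 26
26 = (4,2)_6 → 4² + 2² = 20
20 = (3,2)_6 → 3² + 2² = 13
13 = (2,1)_6 → 2² + 1² = 5
5 = (5)_6 → 5² = 25
25 = (4,1)_6 → 4² + 1² = 17
17 = (2,5)_6 → 2² + 5² = 29
29 = (4,5)_6 → 4² + 5² = 41  — 41 already appeared earlier.

41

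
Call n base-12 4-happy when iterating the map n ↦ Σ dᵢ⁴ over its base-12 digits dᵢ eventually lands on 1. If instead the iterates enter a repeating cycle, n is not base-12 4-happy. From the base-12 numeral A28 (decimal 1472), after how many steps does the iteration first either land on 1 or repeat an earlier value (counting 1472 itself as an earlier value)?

13

1472 = (10,2,8)_12 → 10⁴ + 2⁴ + 8⁴ = 14112
14112 = (8,2,0,0)_12 → 8⁴ + 2⁴ + 0⁴ + 0⁴ = 4112
4112 = (2,4,6,8)_12 → 2⁴ + 4⁴ + 6⁴ + 8⁴ = 5664
5664 = (3,3,4,0)_12 → 3⁴ + 3⁴ + 4⁴ + 0⁴ = 418
418 = (2,10,10)_12 → 2⁴ + 10⁴ + 10⁴ = 20016
20016 = (11,7,0,0)_12 → 11⁴ + 7⁴ + 0⁴ + 0⁴ = 17042
17042 = (9,10,4,2)_12 → 9⁴ + 10⁴ + 4⁴ + 2⁴ = 16833
16833 = (9,8,10,9)_12 → 9⁴ + 8⁴ + 10⁴ + 9⁴ = 27218
27218 = (1,3,9,0,2)_12 → 1⁴ + 3⁴ + 9⁴ + 0⁴ + 2⁴ = 6659
6659 = (3,10,2,11)_12 → 3⁴ + 10⁴ + 2⁴ + 11⁴ = 24738
24738 = (1,2,3,9,6)_12 → 1⁴ + 2⁴ + 3⁴ + 9⁴ + 6⁴ = 7955
7955 = (4,7,2,11)_12 → 4⁴ + 7⁴ + 2⁴ + 11⁴ = 17314
17314 = (10,0,2,10)_12 → 10⁴ + 0⁴ + 2⁴ + 10⁴ = 20016  — 20016 repeats.
That took 13 steps.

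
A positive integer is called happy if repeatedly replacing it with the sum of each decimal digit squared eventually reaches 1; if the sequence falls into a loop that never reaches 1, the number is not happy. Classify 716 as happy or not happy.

716 → 7² + 1² + 6² = 49 + 1 + 36 = 86
86 → 8² + 6² = 64 + 36 = 100
100 → 1² + 0² + 0² = 1 + 0 + 0 = 1  — reached 1.

happy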